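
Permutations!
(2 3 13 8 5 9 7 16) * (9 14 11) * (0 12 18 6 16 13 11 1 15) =(0 12 18 6 16 2 3 11 9 7 13 8 5 14 1 15) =[12, 15, 3, 11, 4, 14, 16, 13, 5, 7, 10, 9, 18, 8, 1, 0, 2, 17, 6]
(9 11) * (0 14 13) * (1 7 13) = (0 14 1 7 13)(9 11) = [14, 7, 2, 3, 4, 5, 6, 13, 8, 11, 10, 9, 12, 0, 1]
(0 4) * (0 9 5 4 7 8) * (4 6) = (0 7 8)(4 9 5 6) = [7, 1, 2, 3, 9, 6, 4, 8, 0, 5]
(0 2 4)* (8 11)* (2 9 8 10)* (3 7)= (0 9 8 11 10 2 4)(3 7)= [9, 1, 4, 7, 0, 5, 6, 3, 11, 8, 2, 10]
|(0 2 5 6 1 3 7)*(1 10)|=8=|(0 2 5 6 10 1 3 7)|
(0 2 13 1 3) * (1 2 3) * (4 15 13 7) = (0 3)(2 7 4 15 13) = [3, 1, 7, 0, 15, 5, 6, 4, 8, 9, 10, 11, 12, 2, 14, 13]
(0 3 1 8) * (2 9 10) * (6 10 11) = [3, 8, 9, 1, 4, 5, 10, 7, 0, 11, 2, 6] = (0 3 1 8)(2 9 11 6 10)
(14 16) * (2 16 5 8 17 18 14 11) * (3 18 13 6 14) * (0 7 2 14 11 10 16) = [7, 1, 0, 18, 4, 8, 11, 2, 17, 9, 16, 14, 12, 6, 5, 15, 10, 13, 3] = (0 7 2)(3 18)(5 8 17 13 6 11 14)(10 16)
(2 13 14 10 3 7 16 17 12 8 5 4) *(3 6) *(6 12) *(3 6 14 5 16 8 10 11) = [0, 1, 13, 7, 2, 4, 6, 8, 16, 9, 12, 3, 10, 5, 11, 15, 17, 14] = (2 13 5 4)(3 7 8 16 17 14 11)(10 12)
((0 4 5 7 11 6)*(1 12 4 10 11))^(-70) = ((0 10 11 6)(1 12 4 5 7))^(-70) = (12)(0 11)(6 10)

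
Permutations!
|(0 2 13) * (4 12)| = |(0 2 13)(4 12)| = 6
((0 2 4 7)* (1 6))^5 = (0 2 4 7)(1 6)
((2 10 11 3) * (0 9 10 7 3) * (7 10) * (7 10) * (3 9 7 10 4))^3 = ((0 7 9 4 3 2 10 11))^3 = (0 4 10 7 3 11 9 2)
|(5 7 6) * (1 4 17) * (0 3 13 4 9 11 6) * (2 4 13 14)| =|(0 3 14 2 4 17 1 9 11 6 5 7)| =12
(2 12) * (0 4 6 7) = (0 4 6 7)(2 12) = [4, 1, 12, 3, 6, 5, 7, 0, 8, 9, 10, 11, 2]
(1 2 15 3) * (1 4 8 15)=(1 2)(3 4 8 15)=[0, 2, 1, 4, 8, 5, 6, 7, 15, 9, 10, 11, 12, 13, 14, 3]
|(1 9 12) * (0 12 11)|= |(0 12 1 9 11)|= 5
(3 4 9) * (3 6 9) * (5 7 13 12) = (3 4)(5 7 13 12)(6 9) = [0, 1, 2, 4, 3, 7, 9, 13, 8, 6, 10, 11, 5, 12]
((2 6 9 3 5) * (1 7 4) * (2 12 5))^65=(1 4 7)(2 6 9 3)(5 12)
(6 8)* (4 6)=(4 6 8)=[0, 1, 2, 3, 6, 5, 8, 7, 4]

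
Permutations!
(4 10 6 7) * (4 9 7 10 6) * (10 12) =(4 6 12 10)(7 9) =[0, 1, 2, 3, 6, 5, 12, 9, 8, 7, 4, 11, 10]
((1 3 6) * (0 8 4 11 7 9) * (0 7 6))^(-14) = ((0 8 4 11 6 1 3)(7 9))^(-14) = (11)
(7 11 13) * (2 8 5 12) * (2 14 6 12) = (2 8 5)(6 12 14)(7 11 13) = [0, 1, 8, 3, 4, 2, 12, 11, 5, 9, 10, 13, 14, 7, 6]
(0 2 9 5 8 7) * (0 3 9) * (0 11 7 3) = (0 2 11 7)(3 9 5 8) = [2, 1, 11, 9, 4, 8, 6, 0, 3, 5, 10, 7]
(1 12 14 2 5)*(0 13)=[13, 12, 5, 3, 4, 1, 6, 7, 8, 9, 10, 11, 14, 0, 2]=(0 13)(1 12 14 2 5)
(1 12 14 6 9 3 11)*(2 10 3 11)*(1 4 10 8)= (1 12 14 6 9 11 4 10 3 2 8)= [0, 12, 8, 2, 10, 5, 9, 7, 1, 11, 3, 4, 14, 13, 6]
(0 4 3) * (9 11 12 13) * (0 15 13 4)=(3 15 13 9 11 12 4)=[0, 1, 2, 15, 3, 5, 6, 7, 8, 11, 10, 12, 4, 9, 14, 13]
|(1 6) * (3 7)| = 2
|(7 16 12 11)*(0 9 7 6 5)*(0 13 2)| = 10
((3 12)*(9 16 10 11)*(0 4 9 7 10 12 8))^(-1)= (0 8 3 12 16 9 4)(7 11 10)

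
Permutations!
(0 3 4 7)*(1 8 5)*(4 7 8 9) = (0 3 7)(1 9 4 8 5) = [3, 9, 2, 7, 8, 1, 6, 0, 5, 4]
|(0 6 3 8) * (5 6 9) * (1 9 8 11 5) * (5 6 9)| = |(0 8)(1 5 9)(3 11 6)| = 6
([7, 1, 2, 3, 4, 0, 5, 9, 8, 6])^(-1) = (0 5 6 9 7)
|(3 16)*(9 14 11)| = 6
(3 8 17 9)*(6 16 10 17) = [0, 1, 2, 8, 4, 5, 16, 7, 6, 3, 17, 11, 12, 13, 14, 15, 10, 9] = (3 8 6 16 10 17 9)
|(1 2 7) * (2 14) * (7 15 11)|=6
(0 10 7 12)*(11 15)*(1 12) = (0 10 7 1 12)(11 15) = [10, 12, 2, 3, 4, 5, 6, 1, 8, 9, 7, 15, 0, 13, 14, 11]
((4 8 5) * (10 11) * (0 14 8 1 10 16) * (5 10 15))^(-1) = (0 16 11 10 8 14)(1 4 5 15) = ((0 14 8 10 11 16)(1 15 5 4))^(-1)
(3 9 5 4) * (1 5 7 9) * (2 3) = [0, 5, 3, 1, 2, 4, 6, 9, 8, 7] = (1 5 4 2 3)(7 9)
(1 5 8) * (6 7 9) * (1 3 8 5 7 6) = [0, 7, 2, 8, 4, 5, 6, 9, 3, 1] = (1 7 9)(3 8)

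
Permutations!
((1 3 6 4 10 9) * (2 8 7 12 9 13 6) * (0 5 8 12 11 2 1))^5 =(0 2 8 9 11 5 12 7)(1 3)(4 10 13 6)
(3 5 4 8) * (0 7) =[7, 1, 2, 5, 8, 4, 6, 0, 3] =(0 7)(3 5 4 8)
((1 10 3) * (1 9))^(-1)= ((1 10 3 9))^(-1)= (1 9 3 10)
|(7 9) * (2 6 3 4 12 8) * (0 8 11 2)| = |(0 8)(2 6 3 4 12 11)(7 9)| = 6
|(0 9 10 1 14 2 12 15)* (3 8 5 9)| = 11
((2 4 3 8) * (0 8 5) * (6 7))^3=((0 8 2 4 3 5)(6 7))^3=(0 4)(2 5)(3 8)(6 7)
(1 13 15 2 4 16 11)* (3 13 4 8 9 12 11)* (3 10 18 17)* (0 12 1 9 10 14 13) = (0 12 11 9 1 4 16 14 13 15 2 8 10 18 17 3) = [12, 4, 8, 0, 16, 5, 6, 7, 10, 1, 18, 9, 11, 15, 13, 2, 14, 3, 17]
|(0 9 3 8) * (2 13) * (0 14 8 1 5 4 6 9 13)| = 6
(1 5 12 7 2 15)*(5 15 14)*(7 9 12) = (1 15)(2 14 5 7)(9 12) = [0, 15, 14, 3, 4, 7, 6, 2, 8, 12, 10, 11, 9, 13, 5, 1]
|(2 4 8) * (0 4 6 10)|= 6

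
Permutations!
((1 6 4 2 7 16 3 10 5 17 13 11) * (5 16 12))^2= ((1 6 4 2 7 12 5 17 13 11)(3 10 16))^2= (1 4 7 5 13)(2 12 17 11 6)(3 16 10)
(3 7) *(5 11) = (3 7)(5 11) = [0, 1, 2, 7, 4, 11, 6, 3, 8, 9, 10, 5]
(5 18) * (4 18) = (4 18 5) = [0, 1, 2, 3, 18, 4, 6, 7, 8, 9, 10, 11, 12, 13, 14, 15, 16, 17, 5]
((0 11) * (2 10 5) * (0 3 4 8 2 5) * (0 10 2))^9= (0 8 4 3 11)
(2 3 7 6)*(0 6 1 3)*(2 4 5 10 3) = (0 6 4 5 10 3 7 1 2) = [6, 2, 0, 7, 5, 10, 4, 1, 8, 9, 3]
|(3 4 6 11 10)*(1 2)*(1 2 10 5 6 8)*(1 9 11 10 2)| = 8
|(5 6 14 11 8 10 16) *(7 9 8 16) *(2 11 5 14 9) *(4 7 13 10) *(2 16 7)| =|(2 11 7 16 14 5 6 9 8 4)(10 13)| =10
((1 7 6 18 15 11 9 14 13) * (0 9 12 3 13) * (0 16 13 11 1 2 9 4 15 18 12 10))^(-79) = ((18)(0 4 15 1 7 6 12 3 11 10)(2 9 14 16 13))^(-79) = (18)(0 4 15 1 7 6 12 3 11 10)(2 9 14 16 13)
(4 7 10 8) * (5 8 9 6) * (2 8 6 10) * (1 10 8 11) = [0, 10, 11, 3, 7, 6, 5, 2, 4, 8, 9, 1] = (1 10 9 8 4 7 2 11)(5 6)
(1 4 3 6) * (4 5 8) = (1 5 8 4 3 6) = [0, 5, 2, 6, 3, 8, 1, 7, 4]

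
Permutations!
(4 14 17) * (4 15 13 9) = [0, 1, 2, 3, 14, 5, 6, 7, 8, 4, 10, 11, 12, 9, 17, 13, 16, 15] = (4 14 17 15 13 9)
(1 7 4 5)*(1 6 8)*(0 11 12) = (0 11 12)(1 7 4 5 6 8) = [11, 7, 2, 3, 5, 6, 8, 4, 1, 9, 10, 12, 0]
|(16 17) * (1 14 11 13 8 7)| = |(1 14 11 13 8 7)(16 17)| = 6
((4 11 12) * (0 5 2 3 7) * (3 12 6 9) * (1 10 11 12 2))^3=((0 5 1 10 11 6 9 3 7)(4 12))^3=(0 10 9)(1 6 7)(3 5 11)(4 12)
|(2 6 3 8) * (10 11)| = 4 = |(2 6 3 8)(10 11)|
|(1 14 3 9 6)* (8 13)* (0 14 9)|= 6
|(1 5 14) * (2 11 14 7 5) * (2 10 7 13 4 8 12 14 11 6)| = 18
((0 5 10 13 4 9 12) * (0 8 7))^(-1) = (0 7 8 12 9 4 13 10 5)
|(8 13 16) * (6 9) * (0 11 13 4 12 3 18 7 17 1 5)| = 26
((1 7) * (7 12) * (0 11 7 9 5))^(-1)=(0 5 9 12 1 7 11)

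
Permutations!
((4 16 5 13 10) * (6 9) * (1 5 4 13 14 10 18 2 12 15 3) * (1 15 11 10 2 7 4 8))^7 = ((1 5 14 2 12 11 10 13 18 7 4 16 8)(3 15)(6 9))^7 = (1 13 5 18 14 7 2 4 12 16 11 8 10)(3 15)(6 9)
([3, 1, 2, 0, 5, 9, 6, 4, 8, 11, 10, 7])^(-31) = [3, 1, 2, 0, 7, 4, 6, 11, 8, 5, 10, 9]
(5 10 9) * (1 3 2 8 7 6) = (1 3 2 8 7 6)(5 10 9) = [0, 3, 8, 2, 4, 10, 1, 6, 7, 5, 9]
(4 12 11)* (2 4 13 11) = [0, 1, 4, 3, 12, 5, 6, 7, 8, 9, 10, 13, 2, 11] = (2 4 12)(11 13)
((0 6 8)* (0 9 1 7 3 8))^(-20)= ((0 6)(1 7 3 8 9))^(-20)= (9)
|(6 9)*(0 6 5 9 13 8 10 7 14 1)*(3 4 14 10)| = 8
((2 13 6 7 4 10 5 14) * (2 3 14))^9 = (2 6 4 5 13 7 10)(3 14)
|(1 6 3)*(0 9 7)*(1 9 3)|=4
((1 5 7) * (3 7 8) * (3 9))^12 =(9)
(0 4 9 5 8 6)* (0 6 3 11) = (0 4 9 5 8 3 11) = [4, 1, 2, 11, 9, 8, 6, 7, 3, 5, 10, 0]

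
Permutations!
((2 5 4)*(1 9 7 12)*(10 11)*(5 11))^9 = (1 9 7 12)(2 4 5 10 11)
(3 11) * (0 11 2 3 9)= [11, 1, 3, 2, 4, 5, 6, 7, 8, 0, 10, 9]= (0 11 9)(2 3)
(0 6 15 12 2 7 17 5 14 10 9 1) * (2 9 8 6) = (0 2 7 17 5 14 10 8 6 15 12 9 1) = [2, 0, 7, 3, 4, 14, 15, 17, 6, 1, 8, 11, 9, 13, 10, 12, 16, 5]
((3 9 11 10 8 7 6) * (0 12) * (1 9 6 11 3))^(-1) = (0 12)(1 6 3 9)(7 8 10 11)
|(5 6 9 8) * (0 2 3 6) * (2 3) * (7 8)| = 7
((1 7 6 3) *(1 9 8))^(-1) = ((1 7 6 3 9 8))^(-1) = (1 8 9 3 6 7)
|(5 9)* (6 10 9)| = 4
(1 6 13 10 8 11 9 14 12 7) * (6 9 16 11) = (1 9 14 12 7)(6 13 10 8)(11 16) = [0, 9, 2, 3, 4, 5, 13, 1, 6, 14, 8, 16, 7, 10, 12, 15, 11]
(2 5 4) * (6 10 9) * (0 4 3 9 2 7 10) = [4, 1, 5, 9, 7, 3, 0, 10, 8, 6, 2] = (0 4 7 10 2 5 3 9 6)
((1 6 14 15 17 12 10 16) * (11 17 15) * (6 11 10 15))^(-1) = ((1 11 17 12 15 6 14 10 16))^(-1) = (1 16 10 14 6 15 12 17 11)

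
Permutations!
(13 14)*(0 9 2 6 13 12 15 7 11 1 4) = (0 9 2 6 13 14 12 15 7 11 1 4) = [9, 4, 6, 3, 0, 5, 13, 11, 8, 2, 10, 1, 15, 14, 12, 7]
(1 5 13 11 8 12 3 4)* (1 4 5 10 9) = [0, 10, 2, 5, 4, 13, 6, 7, 12, 1, 9, 8, 3, 11] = (1 10 9)(3 5 13 11 8 12)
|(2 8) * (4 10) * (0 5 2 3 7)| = |(0 5 2 8 3 7)(4 10)| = 6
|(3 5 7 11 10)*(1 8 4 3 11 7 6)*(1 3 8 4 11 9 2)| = 21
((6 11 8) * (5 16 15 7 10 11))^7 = ((5 16 15 7 10 11 8 6))^7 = (5 6 8 11 10 7 15 16)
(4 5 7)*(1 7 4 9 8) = (1 7 9 8)(4 5) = [0, 7, 2, 3, 5, 4, 6, 9, 1, 8]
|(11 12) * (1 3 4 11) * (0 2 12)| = |(0 2 12 1 3 4 11)| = 7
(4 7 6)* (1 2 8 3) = (1 2 8 3)(4 7 6) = [0, 2, 8, 1, 7, 5, 4, 6, 3]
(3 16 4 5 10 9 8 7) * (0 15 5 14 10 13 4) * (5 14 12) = (0 15 14 10 9 8 7 3 16)(4 12 5 13) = [15, 1, 2, 16, 12, 13, 6, 3, 7, 8, 9, 11, 5, 4, 10, 14, 0]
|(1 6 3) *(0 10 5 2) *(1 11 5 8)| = 9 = |(0 10 8 1 6 3 11 5 2)|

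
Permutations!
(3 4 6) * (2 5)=(2 5)(3 4 6)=[0, 1, 5, 4, 6, 2, 3]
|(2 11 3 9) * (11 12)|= 5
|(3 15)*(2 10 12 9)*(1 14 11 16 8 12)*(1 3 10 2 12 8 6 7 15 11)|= 14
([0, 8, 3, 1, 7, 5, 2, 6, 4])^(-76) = [0, 8, 3, 1, 7, 5, 2, 6, 4]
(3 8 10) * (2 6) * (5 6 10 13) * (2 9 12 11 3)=(2 10)(3 8 13 5 6 9 12 11)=[0, 1, 10, 8, 4, 6, 9, 7, 13, 12, 2, 3, 11, 5]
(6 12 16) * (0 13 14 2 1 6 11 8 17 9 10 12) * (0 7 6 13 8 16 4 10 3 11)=(0 8 17 9 3 11 16)(1 13 14 2)(4 10 12)(6 7)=[8, 13, 1, 11, 10, 5, 7, 6, 17, 3, 12, 16, 4, 14, 2, 15, 0, 9]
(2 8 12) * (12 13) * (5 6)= (2 8 13 12)(5 6)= [0, 1, 8, 3, 4, 6, 5, 7, 13, 9, 10, 11, 2, 12]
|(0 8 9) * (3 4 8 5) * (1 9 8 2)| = 7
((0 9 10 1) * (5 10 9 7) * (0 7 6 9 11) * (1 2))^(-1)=(0 11 9 6)(1 2 10 5 7)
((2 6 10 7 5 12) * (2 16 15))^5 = ((2 6 10 7 5 12 16 15))^5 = (2 12 10 15 5 6 16 7)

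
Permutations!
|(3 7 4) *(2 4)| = |(2 4 3 7)| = 4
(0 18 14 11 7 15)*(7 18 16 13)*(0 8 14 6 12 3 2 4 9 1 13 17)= (0 16 17)(1 13 7 15 8 14 11 18 6 12 3 2 4 9)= [16, 13, 4, 2, 9, 5, 12, 15, 14, 1, 10, 18, 3, 7, 11, 8, 17, 0, 6]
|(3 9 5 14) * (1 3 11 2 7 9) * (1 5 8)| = 9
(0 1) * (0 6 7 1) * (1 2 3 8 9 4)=(1 6 7 2 3 8 9 4)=[0, 6, 3, 8, 1, 5, 7, 2, 9, 4]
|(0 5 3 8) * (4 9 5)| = 6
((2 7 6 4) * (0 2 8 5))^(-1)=(0 5 8 4 6 7 2)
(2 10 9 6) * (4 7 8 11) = (2 10 9 6)(4 7 8 11) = [0, 1, 10, 3, 7, 5, 2, 8, 11, 6, 9, 4]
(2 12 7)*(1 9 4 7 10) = (1 9 4 7 2 12 10) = [0, 9, 12, 3, 7, 5, 6, 2, 8, 4, 1, 11, 10]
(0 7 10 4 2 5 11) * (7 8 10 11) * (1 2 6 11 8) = (0 1 2 5 7 8 10 4 6 11) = [1, 2, 5, 3, 6, 7, 11, 8, 10, 9, 4, 0]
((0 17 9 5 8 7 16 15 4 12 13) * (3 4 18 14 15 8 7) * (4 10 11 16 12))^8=((0 17 9 5 7 12 13)(3 10 11 16 8)(14 15 18))^8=(0 17 9 5 7 12 13)(3 16 10 8 11)(14 18 15)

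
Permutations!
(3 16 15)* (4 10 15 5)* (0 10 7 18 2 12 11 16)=(0 10 15 3)(2 12 11 16 5 4 7 18)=[10, 1, 12, 0, 7, 4, 6, 18, 8, 9, 15, 16, 11, 13, 14, 3, 5, 17, 2]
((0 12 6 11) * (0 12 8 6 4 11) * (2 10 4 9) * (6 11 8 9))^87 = (0 11 10)(2 6 8)(4 9 12)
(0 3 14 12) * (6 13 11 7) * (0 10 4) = (0 3 14 12 10 4)(6 13 11 7) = [3, 1, 2, 14, 0, 5, 13, 6, 8, 9, 4, 7, 10, 11, 12]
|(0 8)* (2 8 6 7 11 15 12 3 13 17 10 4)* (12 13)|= 22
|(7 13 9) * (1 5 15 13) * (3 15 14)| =|(1 5 14 3 15 13 9 7)| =8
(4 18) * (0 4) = [4, 1, 2, 3, 18, 5, 6, 7, 8, 9, 10, 11, 12, 13, 14, 15, 16, 17, 0] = (0 4 18)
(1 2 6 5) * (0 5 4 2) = (0 5 1)(2 6 4) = [5, 0, 6, 3, 2, 1, 4]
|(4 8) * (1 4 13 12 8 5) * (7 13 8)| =|(1 4 5)(7 13 12)| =3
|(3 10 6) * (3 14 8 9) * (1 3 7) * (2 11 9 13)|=11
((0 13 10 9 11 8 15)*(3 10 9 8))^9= ((0 13 9 11 3 10 8 15))^9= (0 13 9 11 3 10 8 15)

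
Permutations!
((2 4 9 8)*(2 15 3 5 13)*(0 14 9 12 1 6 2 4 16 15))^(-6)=((0 14 9 8)(1 6 2 16 15 3 5 13 4 12))^(-6)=(0 9)(1 15 4 2 5)(3 12 16 13 6)(8 14)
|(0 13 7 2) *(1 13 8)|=6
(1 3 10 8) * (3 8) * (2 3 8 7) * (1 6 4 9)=[0, 7, 3, 10, 9, 5, 4, 2, 6, 1, 8]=(1 7 2 3 10 8 6 4 9)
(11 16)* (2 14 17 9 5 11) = [0, 1, 14, 3, 4, 11, 6, 7, 8, 5, 10, 16, 12, 13, 17, 15, 2, 9] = (2 14 17 9 5 11 16)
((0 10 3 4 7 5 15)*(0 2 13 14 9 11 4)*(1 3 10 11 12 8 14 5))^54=(2 5)(8 9)(12 14)(13 15)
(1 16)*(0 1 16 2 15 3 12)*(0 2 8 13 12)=(16)(0 1 8 13 12 2 15 3)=[1, 8, 15, 0, 4, 5, 6, 7, 13, 9, 10, 11, 2, 12, 14, 3, 16]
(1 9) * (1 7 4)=(1 9 7 4)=[0, 9, 2, 3, 1, 5, 6, 4, 8, 7]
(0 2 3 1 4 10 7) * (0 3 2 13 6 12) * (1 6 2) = (0 13 2 1 4 10 7 3 6 12) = [13, 4, 1, 6, 10, 5, 12, 3, 8, 9, 7, 11, 0, 2]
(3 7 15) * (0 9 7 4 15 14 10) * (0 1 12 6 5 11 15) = (0 9 7 14 10 1 12 6 5 11 15 3 4) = [9, 12, 2, 4, 0, 11, 5, 14, 8, 7, 1, 15, 6, 13, 10, 3]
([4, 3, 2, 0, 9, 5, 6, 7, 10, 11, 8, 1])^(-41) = (0 4 9 11 1 3)(8 10)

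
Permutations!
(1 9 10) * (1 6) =(1 9 10 6) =[0, 9, 2, 3, 4, 5, 1, 7, 8, 10, 6]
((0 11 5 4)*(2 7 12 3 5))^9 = (0 11 2 7 12 3 5 4) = ((0 11 2 7 12 3 5 4))^9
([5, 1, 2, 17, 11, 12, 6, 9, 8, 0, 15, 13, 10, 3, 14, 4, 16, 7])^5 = (0 4 7 10 3 5 11 9 15 17 12 13)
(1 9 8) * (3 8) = [0, 9, 2, 8, 4, 5, 6, 7, 1, 3] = (1 9 3 8)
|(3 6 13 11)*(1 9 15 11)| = |(1 9 15 11 3 6 13)| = 7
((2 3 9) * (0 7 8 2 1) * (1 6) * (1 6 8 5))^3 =(0 1 5 7)(2 8 9 3)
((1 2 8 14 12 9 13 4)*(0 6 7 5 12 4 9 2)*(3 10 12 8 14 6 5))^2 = (0 8 7 10 2 4)(1 5 6 3 12 14)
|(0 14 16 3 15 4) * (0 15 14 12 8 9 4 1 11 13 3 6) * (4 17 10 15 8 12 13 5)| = |(0 13 3 14 16 6)(1 11 5 4 8 9 17 10 15)| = 18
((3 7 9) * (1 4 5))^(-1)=((1 4 5)(3 7 9))^(-1)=(1 5 4)(3 9 7)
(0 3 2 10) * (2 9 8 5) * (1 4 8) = (0 3 9 1 4 8 5 2 10) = [3, 4, 10, 9, 8, 2, 6, 7, 5, 1, 0]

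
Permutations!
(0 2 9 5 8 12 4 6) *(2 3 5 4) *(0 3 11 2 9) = (0 11 2)(3 5 8 12 9 4 6) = [11, 1, 0, 5, 6, 8, 3, 7, 12, 4, 10, 2, 9]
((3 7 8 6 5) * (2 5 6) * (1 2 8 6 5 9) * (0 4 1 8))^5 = (0 8 9 2 1 4)(3 7 6 5)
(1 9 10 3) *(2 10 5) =(1 9 5 2 10 3) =[0, 9, 10, 1, 4, 2, 6, 7, 8, 5, 3]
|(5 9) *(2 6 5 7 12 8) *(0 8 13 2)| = 14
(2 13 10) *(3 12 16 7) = (2 13 10)(3 12 16 7) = [0, 1, 13, 12, 4, 5, 6, 3, 8, 9, 2, 11, 16, 10, 14, 15, 7]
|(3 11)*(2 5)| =|(2 5)(3 11)| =2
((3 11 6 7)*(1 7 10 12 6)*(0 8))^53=((0 8)(1 7 3 11)(6 10 12))^53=(0 8)(1 7 3 11)(6 12 10)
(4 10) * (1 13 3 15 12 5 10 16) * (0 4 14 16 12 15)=(0 4 12 5 10 14 16 1 13 3)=[4, 13, 2, 0, 12, 10, 6, 7, 8, 9, 14, 11, 5, 3, 16, 15, 1]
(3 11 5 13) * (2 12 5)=[0, 1, 12, 11, 4, 13, 6, 7, 8, 9, 10, 2, 5, 3]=(2 12 5 13 3 11)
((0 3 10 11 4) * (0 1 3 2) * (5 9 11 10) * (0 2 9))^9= ((0 9 11 4 1 3 5))^9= (0 11 1 5 9 4 3)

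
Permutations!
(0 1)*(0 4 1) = [0, 4, 2, 3, 1] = (1 4)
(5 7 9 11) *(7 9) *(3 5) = (3 5 9 11) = [0, 1, 2, 5, 4, 9, 6, 7, 8, 11, 10, 3]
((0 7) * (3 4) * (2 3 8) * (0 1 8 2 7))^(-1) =((1 8 7)(2 3 4))^(-1) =(1 7 8)(2 4 3)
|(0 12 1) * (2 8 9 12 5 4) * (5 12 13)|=6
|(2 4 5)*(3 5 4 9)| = 4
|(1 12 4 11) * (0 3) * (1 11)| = 6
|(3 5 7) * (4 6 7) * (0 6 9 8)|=|(0 6 7 3 5 4 9 8)|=8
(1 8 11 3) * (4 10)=(1 8 11 3)(4 10)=[0, 8, 2, 1, 10, 5, 6, 7, 11, 9, 4, 3]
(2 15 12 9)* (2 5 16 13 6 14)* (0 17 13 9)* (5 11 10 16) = [17, 1, 15, 3, 4, 5, 14, 7, 8, 11, 16, 10, 0, 6, 2, 12, 9, 13] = (0 17 13 6 14 2 15 12)(9 11 10 16)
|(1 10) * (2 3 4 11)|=4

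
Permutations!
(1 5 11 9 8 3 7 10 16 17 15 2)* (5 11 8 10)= (1 11 9 10 16 17 15 2)(3 7 5 8)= [0, 11, 1, 7, 4, 8, 6, 5, 3, 10, 16, 9, 12, 13, 14, 2, 17, 15]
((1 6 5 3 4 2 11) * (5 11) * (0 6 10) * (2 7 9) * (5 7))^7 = (0 11 10 6 1)(2 7 9)(3 4 5)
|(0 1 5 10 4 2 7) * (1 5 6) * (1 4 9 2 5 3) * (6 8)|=11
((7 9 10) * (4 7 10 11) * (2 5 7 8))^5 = (2 4 9 5 8 11 7)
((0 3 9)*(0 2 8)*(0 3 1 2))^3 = (0 8)(1 3)(2 9)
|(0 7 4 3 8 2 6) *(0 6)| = 6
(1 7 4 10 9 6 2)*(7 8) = (1 8 7 4 10 9 6 2) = [0, 8, 1, 3, 10, 5, 2, 4, 7, 6, 9]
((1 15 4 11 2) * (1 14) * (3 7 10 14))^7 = ((1 15 4 11 2 3 7 10 14))^7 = (1 10 3 11 15 14 7 2 4)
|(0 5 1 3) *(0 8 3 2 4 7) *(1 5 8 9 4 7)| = 8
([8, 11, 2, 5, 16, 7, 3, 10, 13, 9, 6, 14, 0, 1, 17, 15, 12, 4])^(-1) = [12, 13, 2, 6, 17, 3, 10, 5, 0, 9, 7, 1, 16, 8, 11, 15, 4, 14]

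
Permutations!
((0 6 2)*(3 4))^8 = (0 2 6)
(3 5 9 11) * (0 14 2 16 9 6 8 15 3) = (0 14 2 16 9 11)(3 5 6 8 15) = [14, 1, 16, 5, 4, 6, 8, 7, 15, 11, 10, 0, 12, 13, 2, 3, 9]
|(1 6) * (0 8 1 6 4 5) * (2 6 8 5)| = 10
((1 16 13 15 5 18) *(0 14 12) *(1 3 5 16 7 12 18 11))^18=(18)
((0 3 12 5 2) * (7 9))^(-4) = ((0 3 12 5 2)(7 9))^(-4) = (0 3 12 5 2)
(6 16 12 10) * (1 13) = (1 13)(6 16 12 10) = [0, 13, 2, 3, 4, 5, 16, 7, 8, 9, 6, 11, 10, 1, 14, 15, 12]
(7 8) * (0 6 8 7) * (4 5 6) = (0 4 5 6 8) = [4, 1, 2, 3, 5, 6, 8, 7, 0]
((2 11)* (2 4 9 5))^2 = (2 4 5 11 9)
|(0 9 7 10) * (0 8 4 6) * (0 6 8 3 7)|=6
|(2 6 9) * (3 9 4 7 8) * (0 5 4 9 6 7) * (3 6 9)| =6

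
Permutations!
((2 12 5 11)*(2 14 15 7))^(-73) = (2 14 12 15 5 7 11)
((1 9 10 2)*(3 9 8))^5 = ((1 8 3 9 10 2))^5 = (1 2 10 9 3 8)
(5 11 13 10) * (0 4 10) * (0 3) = (0 4 10 5 11 13 3) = [4, 1, 2, 0, 10, 11, 6, 7, 8, 9, 5, 13, 12, 3]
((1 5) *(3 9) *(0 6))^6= ((0 6)(1 5)(3 9))^6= (9)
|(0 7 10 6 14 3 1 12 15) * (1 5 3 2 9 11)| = |(0 7 10 6 14 2 9 11 1 12 15)(3 5)| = 22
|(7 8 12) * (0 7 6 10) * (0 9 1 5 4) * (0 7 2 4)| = |(0 2 4 7 8 12 6 10 9 1 5)| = 11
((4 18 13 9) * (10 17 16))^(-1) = (4 9 13 18)(10 16 17)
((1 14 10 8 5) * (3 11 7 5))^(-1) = ((1 14 10 8 3 11 7 5))^(-1) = (1 5 7 11 3 8 10 14)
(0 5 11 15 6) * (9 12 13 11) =(0 5 9 12 13 11 15 6) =[5, 1, 2, 3, 4, 9, 0, 7, 8, 12, 10, 15, 13, 11, 14, 6]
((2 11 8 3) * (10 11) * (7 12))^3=(2 8 10 3 11)(7 12)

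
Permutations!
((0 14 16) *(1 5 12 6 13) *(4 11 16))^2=((0 14 4 11 16)(1 5 12 6 13))^2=(0 4 16 14 11)(1 12 13 5 6)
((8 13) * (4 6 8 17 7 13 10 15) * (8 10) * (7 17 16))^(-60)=((17)(4 6 10 15)(7 13 16))^(-60)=(17)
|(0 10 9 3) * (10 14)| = 5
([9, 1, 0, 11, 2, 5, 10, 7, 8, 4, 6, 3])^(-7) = (0 9 4 2)(3 11)(6 10)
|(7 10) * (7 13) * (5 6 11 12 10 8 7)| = |(5 6 11 12 10 13)(7 8)| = 6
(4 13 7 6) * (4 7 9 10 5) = (4 13 9 10 5)(6 7) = [0, 1, 2, 3, 13, 4, 7, 6, 8, 10, 5, 11, 12, 9]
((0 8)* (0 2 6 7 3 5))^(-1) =(0 5 3 7 6 2 8)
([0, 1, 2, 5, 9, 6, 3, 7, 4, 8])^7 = (3 5 6)(4 9 8)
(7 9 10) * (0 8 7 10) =(10)(0 8 7 9) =[8, 1, 2, 3, 4, 5, 6, 9, 7, 0, 10]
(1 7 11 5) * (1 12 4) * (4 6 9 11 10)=[0, 7, 2, 3, 1, 12, 9, 10, 8, 11, 4, 5, 6]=(1 7 10 4)(5 12 6 9 11)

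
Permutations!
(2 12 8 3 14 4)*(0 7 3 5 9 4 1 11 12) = (0 7 3 14 1 11 12 8 5 9 4 2) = [7, 11, 0, 14, 2, 9, 6, 3, 5, 4, 10, 12, 8, 13, 1]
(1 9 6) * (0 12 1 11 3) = (0 12 1 9 6 11 3) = [12, 9, 2, 0, 4, 5, 11, 7, 8, 6, 10, 3, 1]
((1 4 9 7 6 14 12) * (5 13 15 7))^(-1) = (1 12 14 6 7 15 13 5 9 4)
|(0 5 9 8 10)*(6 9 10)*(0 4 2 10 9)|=15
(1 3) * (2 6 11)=(1 3)(2 6 11)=[0, 3, 6, 1, 4, 5, 11, 7, 8, 9, 10, 2]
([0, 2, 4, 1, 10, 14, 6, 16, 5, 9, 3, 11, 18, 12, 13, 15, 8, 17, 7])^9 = [0, 3, 1, 10, 2, 14, 6, 16, 5, 9, 4, 11, 18, 12, 13, 15, 8, 17, 7]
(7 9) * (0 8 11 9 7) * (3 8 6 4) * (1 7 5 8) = (0 6 4 3 1 7 5 8 11 9) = [6, 7, 2, 1, 3, 8, 4, 5, 11, 0, 10, 9]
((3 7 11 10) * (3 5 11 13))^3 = (13) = ((3 7 13)(5 11 10))^3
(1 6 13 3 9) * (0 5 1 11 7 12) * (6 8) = (0 5 1 8 6 13 3 9 11 7 12) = [5, 8, 2, 9, 4, 1, 13, 12, 6, 11, 10, 7, 0, 3]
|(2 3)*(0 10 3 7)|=|(0 10 3 2 7)|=5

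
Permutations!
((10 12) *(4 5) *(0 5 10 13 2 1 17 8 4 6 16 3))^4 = (0 3 16 6 5)(1 10)(2 4)(8 13)(12 17)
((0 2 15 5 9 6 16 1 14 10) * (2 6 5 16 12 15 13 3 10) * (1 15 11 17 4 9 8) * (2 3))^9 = (0 1 4 6 14 9 12 3 5 11 10 8 17)(2 13)(15 16)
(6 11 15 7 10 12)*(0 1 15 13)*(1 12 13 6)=(0 12 1 15 7 10 13)(6 11)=[12, 15, 2, 3, 4, 5, 11, 10, 8, 9, 13, 6, 1, 0, 14, 7]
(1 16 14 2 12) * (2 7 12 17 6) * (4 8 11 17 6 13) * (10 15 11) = (1 16 14 7 12)(2 6)(4 8 10 15 11 17 13) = [0, 16, 6, 3, 8, 5, 2, 12, 10, 9, 15, 17, 1, 4, 7, 11, 14, 13]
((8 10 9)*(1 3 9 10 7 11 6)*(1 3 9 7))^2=((1 9 8)(3 7 11 6))^2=(1 8 9)(3 11)(6 7)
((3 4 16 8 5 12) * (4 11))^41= ((3 11 4 16 8 5 12))^41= (3 12 5 8 16 4 11)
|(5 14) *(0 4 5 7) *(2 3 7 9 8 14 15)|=21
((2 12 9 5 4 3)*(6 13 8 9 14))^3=((2 12 14 6 13 8 9 5 4 3))^3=(2 6 9 3 14 8 4 12 13 5)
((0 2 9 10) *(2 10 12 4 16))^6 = ((0 10)(2 9 12 4 16))^6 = (2 9 12 4 16)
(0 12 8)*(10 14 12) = [10, 1, 2, 3, 4, 5, 6, 7, 0, 9, 14, 11, 8, 13, 12] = (0 10 14 12 8)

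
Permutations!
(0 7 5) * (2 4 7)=(0 2 4 7 5)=[2, 1, 4, 3, 7, 0, 6, 5]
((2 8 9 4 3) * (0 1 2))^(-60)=(0 8 3 2 4 1 9)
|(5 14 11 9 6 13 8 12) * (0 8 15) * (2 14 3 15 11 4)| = 12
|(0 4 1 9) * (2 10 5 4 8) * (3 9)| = |(0 8 2 10 5 4 1 3 9)| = 9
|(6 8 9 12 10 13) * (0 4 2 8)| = 9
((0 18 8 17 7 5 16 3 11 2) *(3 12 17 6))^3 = ((0 18 8 6 3 11 2)(5 16 12 17 7))^3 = (0 6 2 8 11 18 3)(5 17 16 7 12)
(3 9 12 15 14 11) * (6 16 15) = (3 9 12 6 16 15 14 11) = [0, 1, 2, 9, 4, 5, 16, 7, 8, 12, 10, 3, 6, 13, 11, 14, 15]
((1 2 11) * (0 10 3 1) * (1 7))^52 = ((0 10 3 7 1 2 11))^52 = (0 7 11 3 2 10 1)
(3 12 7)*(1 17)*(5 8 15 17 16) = (1 16 5 8 15 17)(3 12 7) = [0, 16, 2, 12, 4, 8, 6, 3, 15, 9, 10, 11, 7, 13, 14, 17, 5, 1]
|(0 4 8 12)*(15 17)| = |(0 4 8 12)(15 17)| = 4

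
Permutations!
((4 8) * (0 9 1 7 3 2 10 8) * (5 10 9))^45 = (10)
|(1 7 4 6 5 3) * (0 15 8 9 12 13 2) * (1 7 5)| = 42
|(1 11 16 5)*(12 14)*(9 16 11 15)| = 10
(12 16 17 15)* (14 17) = (12 16 14 17 15) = [0, 1, 2, 3, 4, 5, 6, 7, 8, 9, 10, 11, 16, 13, 17, 12, 14, 15]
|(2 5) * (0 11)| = |(0 11)(2 5)| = 2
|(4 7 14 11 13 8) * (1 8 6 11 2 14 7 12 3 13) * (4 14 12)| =9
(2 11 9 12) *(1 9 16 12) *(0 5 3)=[5, 9, 11, 0, 4, 3, 6, 7, 8, 1, 10, 16, 2, 13, 14, 15, 12]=(0 5 3)(1 9)(2 11 16 12)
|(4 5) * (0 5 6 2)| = |(0 5 4 6 2)| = 5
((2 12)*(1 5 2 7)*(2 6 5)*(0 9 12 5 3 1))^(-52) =((0 9 12 7)(1 2 5 6 3))^(-52) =(12)(1 6 2 3 5)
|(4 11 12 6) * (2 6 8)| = 6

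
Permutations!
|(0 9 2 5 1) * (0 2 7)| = 3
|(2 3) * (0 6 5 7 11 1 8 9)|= 8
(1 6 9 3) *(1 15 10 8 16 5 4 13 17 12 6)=(3 15 10 8 16 5 4 13 17 12 6 9)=[0, 1, 2, 15, 13, 4, 9, 7, 16, 3, 8, 11, 6, 17, 14, 10, 5, 12]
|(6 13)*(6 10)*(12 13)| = 4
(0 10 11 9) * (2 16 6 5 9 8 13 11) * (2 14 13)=[10, 1, 16, 3, 4, 9, 5, 7, 2, 0, 14, 8, 12, 11, 13, 15, 6]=(0 10 14 13 11 8 2 16 6 5 9)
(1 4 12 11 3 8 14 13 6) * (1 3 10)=(1 4 12 11 10)(3 8 14 13 6)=[0, 4, 2, 8, 12, 5, 3, 7, 14, 9, 1, 10, 11, 6, 13]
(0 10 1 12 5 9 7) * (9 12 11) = (0 10 1 11 9 7)(5 12) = [10, 11, 2, 3, 4, 12, 6, 0, 8, 7, 1, 9, 5]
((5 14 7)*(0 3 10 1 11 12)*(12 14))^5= (0 14 3 7 10 5 1 12 11)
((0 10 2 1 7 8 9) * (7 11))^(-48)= (11)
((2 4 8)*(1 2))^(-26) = (1 4)(2 8)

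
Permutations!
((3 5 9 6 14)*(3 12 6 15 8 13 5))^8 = (5 8 9 13 15)(6 12 14)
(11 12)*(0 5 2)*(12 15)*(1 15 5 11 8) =[11, 15, 0, 3, 4, 2, 6, 7, 1, 9, 10, 5, 8, 13, 14, 12] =(0 11 5 2)(1 15 12 8)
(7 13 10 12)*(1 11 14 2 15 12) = (1 11 14 2 15 12 7 13 10) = [0, 11, 15, 3, 4, 5, 6, 13, 8, 9, 1, 14, 7, 10, 2, 12]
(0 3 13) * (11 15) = (0 3 13)(11 15) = [3, 1, 2, 13, 4, 5, 6, 7, 8, 9, 10, 15, 12, 0, 14, 11]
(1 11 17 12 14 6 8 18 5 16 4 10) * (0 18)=(0 18 5 16 4 10 1 11 17 12 14 6 8)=[18, 11, 2, 3, 10, 16, 8, 7, 0, 9, 1, 17, 14, 13, 6, 15, 4, 12, 5]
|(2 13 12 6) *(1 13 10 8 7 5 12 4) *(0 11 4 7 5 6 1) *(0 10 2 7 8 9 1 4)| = |(0 11)(1 13 8 5 12 4 10 9)(6 7)| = 8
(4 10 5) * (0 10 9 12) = [10, 1, 2, 3, 9, 4, 6, 7, 8, 12, 5, 11, 0] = (0 10 5 4 9 12)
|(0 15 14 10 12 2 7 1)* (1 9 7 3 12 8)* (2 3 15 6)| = |(0 6 2 15 14 10 8 1)(3 12)(7 9)| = 8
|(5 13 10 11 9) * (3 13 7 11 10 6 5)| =|(3 13 6 5 7 11 9)| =7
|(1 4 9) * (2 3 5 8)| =|(1 4 9)(2 3 5 8)| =12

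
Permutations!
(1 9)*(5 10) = (1 9)(5 10) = [0, 9, 2, 3, 4, 10, 6, 7, 8, 1, 5]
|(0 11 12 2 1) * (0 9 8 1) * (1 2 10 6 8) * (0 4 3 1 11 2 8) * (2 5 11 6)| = |(0 5 11 12 10 2 4 3 1 9 6)| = 11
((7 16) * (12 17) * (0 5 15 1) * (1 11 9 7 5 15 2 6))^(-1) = (0 1 6 2 5 16 7 9 11 15)(12 17)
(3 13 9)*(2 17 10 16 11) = [0, 1, 17, 13, 4, 5, 6, 7, 8, 3, 16, 2, 12, 9, 14, 15, 11, 10] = (2 17 10 16 11)(3 13 9)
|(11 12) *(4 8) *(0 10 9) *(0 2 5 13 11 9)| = |(0 10)(2 5 13 11 12 9)(4 8)| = 6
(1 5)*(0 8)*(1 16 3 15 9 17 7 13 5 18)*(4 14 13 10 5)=(0 8)(1 18)(3 15 9 17 7 10 5 16)(4 14 13)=[8, 18, 2, 15, 14, 16, 6, 10, 0, 17, 5, 11, 12, 4, 13, 9, 3, 7, 1]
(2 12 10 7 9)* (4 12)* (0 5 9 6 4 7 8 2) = (0 5 9)(2 7 6 4 12 10 8) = [5, 1, 7, 3, 12, 9, 4, 6, 2, 0, 8, 11, 10]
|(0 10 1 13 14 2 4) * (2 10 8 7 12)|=|(0 8 7 12 2 4)(1 13 14 10)|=12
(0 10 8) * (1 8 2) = (0 10 2 1 8) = [10, 8, 1, 3, 4, 5, 6, 7, 0, 9, 2]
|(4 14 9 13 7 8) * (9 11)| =7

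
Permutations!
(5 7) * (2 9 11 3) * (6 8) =[0, 1, 9, 2, 4, 7, 8, 5, 6, 11, 10, 3] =(2 9 11 3)(5 7)(6 8)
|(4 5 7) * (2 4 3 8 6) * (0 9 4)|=9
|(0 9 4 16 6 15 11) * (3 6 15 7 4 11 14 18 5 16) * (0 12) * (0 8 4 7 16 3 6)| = 13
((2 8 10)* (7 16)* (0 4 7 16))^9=(16)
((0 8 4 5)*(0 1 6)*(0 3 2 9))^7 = ((0 8 4 5 1 6 3 2 9))^7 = (0 2 6 5 8 9 3 1 4)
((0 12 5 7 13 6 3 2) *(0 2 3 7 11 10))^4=((0 12 5 11 10)(6 7 13))^4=(0 10 11 5 12)(6 7 13)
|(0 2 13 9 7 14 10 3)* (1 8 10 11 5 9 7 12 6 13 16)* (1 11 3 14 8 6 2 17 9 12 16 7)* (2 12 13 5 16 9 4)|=36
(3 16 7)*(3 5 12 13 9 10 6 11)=[0, 1, 2, 16, 4, 12, 11, 5, 8, 10, 6, 3, 13, 9, 14, 15, 7]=(3 16 7 5 12 13 9 10 6 11)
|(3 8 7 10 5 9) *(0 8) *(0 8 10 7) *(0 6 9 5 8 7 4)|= |(0 10 8 6 9 3 7 4)|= 8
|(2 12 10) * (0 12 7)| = |(0 12 10 2 7)| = 5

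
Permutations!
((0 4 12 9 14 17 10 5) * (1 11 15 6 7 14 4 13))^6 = (0 7 13 14 1 17 11 10 15 5 6)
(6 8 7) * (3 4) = [0, 1, 2, 4, 3, 5, 8, 6, 7] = (3 4)(6 8 7)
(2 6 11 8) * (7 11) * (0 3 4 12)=(0 3 4 12)(2 6 7 11 8)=[3, 1, 6, 4, 12, 5, 7, 11, 2, 9, 10, 8, 0]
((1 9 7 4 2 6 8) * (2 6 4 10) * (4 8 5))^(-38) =((1 9 7 10 2 8)(4 6 5))^(-38) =(1 2 7)(4 6 5)(8 10 9)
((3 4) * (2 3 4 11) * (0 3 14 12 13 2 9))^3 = (0 9 11 3)(2 13 12 14)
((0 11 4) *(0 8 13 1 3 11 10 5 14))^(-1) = ((0 10 5 14)(1 3 11 4 8 13))^(-1) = (0 14 5 10)(1 13 8 4 11 3)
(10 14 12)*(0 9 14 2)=(0 9 14 12 10 2)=[9, 1, 0, 3, 4, 5, 6, 7, 8, 14, 2, 11, 10, 13, 12]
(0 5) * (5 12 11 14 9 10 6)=[12, 1, 2, 3, 4, 0, 5, 7, 8, 10, 6, 14, 11, 13, 9]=(0 12 11 14 9 10 6 5)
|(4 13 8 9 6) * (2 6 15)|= 7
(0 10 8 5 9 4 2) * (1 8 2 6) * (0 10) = (1 8 5 9 4 6)(2 10) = [0, 8, 10, 3, 6, 9, 1, 7, 5, 4, 2]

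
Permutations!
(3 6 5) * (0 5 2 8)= (0 5 3 6 2 8)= [5, 1, 8, 6, 4, 3, 2, 7, 0]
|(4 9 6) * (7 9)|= 4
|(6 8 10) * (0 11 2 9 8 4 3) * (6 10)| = 8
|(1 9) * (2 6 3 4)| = |(1 9)(2 6 3 4)| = 4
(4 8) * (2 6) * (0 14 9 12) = (0 14 9 12)(2 6)(4 8) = [14, 1, 6, 3, 8, 5, 2, 7, 4, 12, 10, 11, 0, 13, 9]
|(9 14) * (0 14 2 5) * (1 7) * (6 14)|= |(0 6 14 9 2 5)(1 7)|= 6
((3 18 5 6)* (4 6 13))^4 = ((3 18 5 13 4 6))^4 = (3 4 5)(6 13 18)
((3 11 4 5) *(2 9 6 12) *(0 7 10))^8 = ((0 7 10)(2 9 6 12)(3 11 4 5))^8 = (12)(0 10 7)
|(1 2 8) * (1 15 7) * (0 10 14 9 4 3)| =|(0 10 14 9 4 3)(1 2 8 15 7)| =30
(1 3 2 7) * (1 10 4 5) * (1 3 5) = (1 5 3 2 7 10 4) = [0, 5, 7, 2, 1, 3, 6, 10, 8, 9, 4]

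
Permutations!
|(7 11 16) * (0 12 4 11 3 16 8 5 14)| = |(0 12 4 11 8 5 14)(3 16 7)| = 21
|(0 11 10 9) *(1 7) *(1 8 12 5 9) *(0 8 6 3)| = 28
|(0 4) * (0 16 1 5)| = 5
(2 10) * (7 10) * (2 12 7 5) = [0, 1, 5, 3, 4, 2, 6, 10, 8, 9, 12, 11, 7] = (2 5)(7 10 12)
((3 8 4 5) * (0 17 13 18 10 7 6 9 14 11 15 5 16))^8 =(0 14)(3 10)(4 6)(5 18)(7 8)(9 16)(11 17)(13 15)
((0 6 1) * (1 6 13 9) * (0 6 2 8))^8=(0 13 9 1 6 2 8)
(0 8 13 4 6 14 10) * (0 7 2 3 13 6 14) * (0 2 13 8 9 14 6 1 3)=(0 9 14 10 7 13 4 6 2)(1 3 8)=[9, 3, 0, 8, 6, 5, 2, 13, 1, 14, 7, 11, 12, 4, 10]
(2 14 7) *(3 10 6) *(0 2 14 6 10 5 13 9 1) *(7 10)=(0 2 6 3 5 13 9 1)(7 14 10)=[2, 0, 6, 5, 4, 13, 3, 14, 8, 1, 7, 11, 12, 9, 10]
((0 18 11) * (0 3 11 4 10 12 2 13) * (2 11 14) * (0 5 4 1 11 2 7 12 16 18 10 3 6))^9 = (0 16 1 6 10 18 11)(2 13 5 4 3 14 7 12)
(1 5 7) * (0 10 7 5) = (0 10 7 1) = [10, 0, 2, 3, 4, 5, 6, 1, 8, 9, 7]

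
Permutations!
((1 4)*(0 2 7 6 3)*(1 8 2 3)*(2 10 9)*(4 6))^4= (2 10 4)(7 9 8)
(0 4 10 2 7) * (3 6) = (0 4 10 2 7)(3 6) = [4, 1, 7, 6, 10, 5, 3, 0, 8, 9, 2]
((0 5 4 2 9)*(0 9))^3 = ((9)(0 5 4 2))^3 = (9)(0 2 4 5)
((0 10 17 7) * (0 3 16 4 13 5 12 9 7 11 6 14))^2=((0 10 17 11 6 14)(3 16 4 13 5 12 9 7))^2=(0 17 6)(3 4 5 9)(7 16 13 12)(10 11 14)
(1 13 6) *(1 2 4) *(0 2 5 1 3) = (0 2 4 3)(1 13 6 5) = [2, 13, 4, 0, 3, 1, 5, 7, 8, 9, 10, 11, 12, 6]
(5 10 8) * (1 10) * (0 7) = (0 7)(1 10 8 5) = [7, 10, 2, 3, 4, 1, 6, 0, 5, 9, 8]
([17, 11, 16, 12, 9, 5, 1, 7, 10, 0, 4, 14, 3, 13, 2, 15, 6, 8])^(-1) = (0 9 4 10 8 17)(1 6 16 2 14 11)(3 12)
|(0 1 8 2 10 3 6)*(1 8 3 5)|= |(0 8 2 10 5 1 3 6)|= 8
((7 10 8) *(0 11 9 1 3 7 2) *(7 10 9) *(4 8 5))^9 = (0 8 5 3 9 11 2 4 10 1 7)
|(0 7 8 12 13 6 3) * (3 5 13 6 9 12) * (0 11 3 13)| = |(0 7 8 13 9 12 6 5)(3 11)| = 8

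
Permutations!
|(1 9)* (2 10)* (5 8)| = 2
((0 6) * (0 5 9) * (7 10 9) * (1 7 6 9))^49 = ((0 9)(1 7 10)(5 6))^49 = (0 9)(1 7 10)(5 6)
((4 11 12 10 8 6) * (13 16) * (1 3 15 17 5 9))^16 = (1 5 15)(3 9 17)(4 8 12)(6 10 11)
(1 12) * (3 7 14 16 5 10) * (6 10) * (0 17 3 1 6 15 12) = (0 17 3 7 14 16 5 15 12 6 10 1) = [17, 0, 2, 7, 4, 15, 10, 14, 8, 9, 1, 11, 6, 13, 16, 12, 5, 3]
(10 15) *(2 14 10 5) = (2 14 10 15 5) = [0, 1, 14, 3, 4, 2, 6, 7, 8, 9, 15, 11, 12, 13, 10, 5]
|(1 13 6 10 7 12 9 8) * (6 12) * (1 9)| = 6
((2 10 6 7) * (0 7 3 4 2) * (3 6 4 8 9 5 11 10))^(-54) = (2 8 5 10)(3 9 11 4)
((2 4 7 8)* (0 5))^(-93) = (0 5)(2 8 7 4)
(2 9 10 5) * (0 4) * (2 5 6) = (0 4)(2 9 10 6) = [4, 1, 9, 3, 0, 5, 2, 7, 8, 10, 6]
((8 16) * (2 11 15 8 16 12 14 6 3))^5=((16)(2 11 15 8 12 14 6 3))^5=(16)(2 14 15 3 12 11 6 8)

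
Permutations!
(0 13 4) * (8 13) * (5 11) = (0 8 13 4)(5 11) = [8, 1, 2, 3, 0, 11, 6, 7, 13, 9, 10, 5, 12, 4]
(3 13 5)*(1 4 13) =[0, 4, 2, 1, 13, 3, 6, 7, 8, 9, 10, 11, 12, 5] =(1 4 13 5 3)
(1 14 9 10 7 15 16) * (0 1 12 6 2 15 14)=(0 1)(2 15 16 12 6)(7 14 9 10)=[1, 0, 15, 3, 4, 5, 2, 14, 8, 10, 7, 11, 6, 13, 9, 16, 12]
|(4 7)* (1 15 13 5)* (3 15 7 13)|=|(1 7 4 13 5)(3 15)|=10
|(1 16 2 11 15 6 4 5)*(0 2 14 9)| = |(0 2 11 15 6 4 5 1 16 14 9)| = 11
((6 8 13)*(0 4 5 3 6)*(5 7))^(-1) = (0 13 8 6 3 5 7 4)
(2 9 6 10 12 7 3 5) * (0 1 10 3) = [1, 10, 9, 5, 4, 2, 3, 0, 8, 6, 12, 11, 7] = (0 1 10 12 7)(2 9 6 3 5)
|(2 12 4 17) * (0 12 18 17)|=|(0 12 4)(2 18 17)|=3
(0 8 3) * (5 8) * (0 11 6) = (0 5 8 3 11 6) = [5, 1, 2, 11, 4, 8, 0, 7, 3, 9, 10, 6]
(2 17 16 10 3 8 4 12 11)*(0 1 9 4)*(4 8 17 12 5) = (0 1 9 8)(2 12 11)(3 17 16 10)(4 5) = [1, 9, 12, 17, 5, 4, 6, 7, 0, 8, 3, 2, 11, 13, 14, 15, 10, 16]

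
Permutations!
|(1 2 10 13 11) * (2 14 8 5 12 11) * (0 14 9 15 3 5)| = 21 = |(0 14 8)(1 9 15 3 5 12 11)(2 10 13)|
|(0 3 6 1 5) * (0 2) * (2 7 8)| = 8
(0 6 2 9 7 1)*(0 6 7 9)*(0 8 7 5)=(9)(0 5)(1 6 2 8 7)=[5, 6, 8, 3, 4, 0, 2, 1, 7, 9]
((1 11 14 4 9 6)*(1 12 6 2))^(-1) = (1 2 9 4 14 11)(6 12)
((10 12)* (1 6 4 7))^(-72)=(12)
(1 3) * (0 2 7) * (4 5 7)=(0 2 4 5 7)(1 3)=[2, 3, 4, 1, 5, 7, 6, 0]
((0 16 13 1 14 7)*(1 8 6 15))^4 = (0 6 7 8 14 13 1 16 15)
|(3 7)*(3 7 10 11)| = |(3 10 11)| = 3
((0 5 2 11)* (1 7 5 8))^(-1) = ((0 8 1 7 5 2 11))^(-1) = (0 11 2 5 7 1 8)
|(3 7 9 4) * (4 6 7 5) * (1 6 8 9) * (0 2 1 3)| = 8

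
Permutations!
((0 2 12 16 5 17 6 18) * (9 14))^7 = (0 18 6 17 5 16 12 2)(9 14)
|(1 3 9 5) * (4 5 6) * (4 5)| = 5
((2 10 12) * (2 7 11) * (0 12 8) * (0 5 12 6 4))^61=(0 6 4)(2 7 5 10 11 12 8)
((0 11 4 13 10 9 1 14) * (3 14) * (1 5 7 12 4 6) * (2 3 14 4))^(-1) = (0 14 1 6 11)(2 12 7 5 9 10 13 4 3)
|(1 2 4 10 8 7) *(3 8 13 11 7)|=14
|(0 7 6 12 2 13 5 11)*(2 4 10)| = 10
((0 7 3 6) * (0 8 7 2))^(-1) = (0 2)(3 7 8 6) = ((0 2)(3 6 8 7))^(-1)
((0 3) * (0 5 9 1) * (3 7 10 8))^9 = ((0 7 10 8 3 5 9 1))^9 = (0 7 10 8 3 5 9 1)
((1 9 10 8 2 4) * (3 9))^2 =((1 3 9 10 8 2 4))^2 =(1 9 8 4 3 10 2)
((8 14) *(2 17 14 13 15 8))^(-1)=(2 14 17)(8 15 13)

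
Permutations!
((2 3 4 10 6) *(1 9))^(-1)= (1 9)(2 6 10 4 3)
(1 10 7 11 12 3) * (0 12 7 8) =(0 12 3 1 10 8)(7 11) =[12, 10, 2, 1, 4, 5, 6, 11, 0, 9, 8, 7, 3]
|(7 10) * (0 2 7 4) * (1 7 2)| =5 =|(0 1 7 10 4)|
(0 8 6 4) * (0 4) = [8, 1, 2, 3, 4, 5, 0, 7, 6] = (0 8 6)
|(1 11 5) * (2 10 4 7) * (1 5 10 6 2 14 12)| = |(1 11 10 4 7 14 12)(2 6)| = 14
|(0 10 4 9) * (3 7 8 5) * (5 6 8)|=|(0 10 4 9)(3 7 5)(6 8)|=12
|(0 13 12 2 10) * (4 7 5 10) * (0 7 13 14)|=|(0 14)(2 4 13 12)(5 10 7)|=12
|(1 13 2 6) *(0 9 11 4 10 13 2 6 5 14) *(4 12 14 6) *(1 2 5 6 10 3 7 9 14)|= 10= |(0 14)(1 5 10 13 4 3 7 9 11 12)(2 6)|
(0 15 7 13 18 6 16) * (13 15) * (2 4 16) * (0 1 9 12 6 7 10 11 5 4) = (0 13 18 7 15 10 11 5 4 16 1 9 12 6 2) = [13, 9, 0, 3, 16, 4, 2, 15, 8, 12, 11, 5, 6, 18, 14, 10, 1, 17, 7]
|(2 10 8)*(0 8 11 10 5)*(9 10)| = 12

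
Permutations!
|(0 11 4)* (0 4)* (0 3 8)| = 4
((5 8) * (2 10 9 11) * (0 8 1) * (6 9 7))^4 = (2 9 7)(6 10 11)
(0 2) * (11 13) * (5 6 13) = (0 2)(5 6 13 11) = [2, 1, 0, 3, 4, 6, 13, 7, 8, 9, 10, 5, 12, 11]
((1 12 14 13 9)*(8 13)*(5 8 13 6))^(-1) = ((1 12 14 13 9)(5 8 6))^(-1) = (1 9 13 14 12)(5 6 8)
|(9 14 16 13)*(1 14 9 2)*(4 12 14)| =7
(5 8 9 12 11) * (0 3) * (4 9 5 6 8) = (0 3)(4 9 12 11 6 8 5) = [3, 1, 2, 0, 9, 4, 8, 7, 5, 12, 10, 6, 11]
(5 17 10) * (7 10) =(5 17 7 10) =[0, 1, 2, 3, 4, 17, 6, 10, 8, 9, 5, 11, 12, 13, 14, 15, 16, 7]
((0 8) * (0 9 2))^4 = (9)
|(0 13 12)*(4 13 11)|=|(0 11 4 13 12)|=5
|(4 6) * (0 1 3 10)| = 4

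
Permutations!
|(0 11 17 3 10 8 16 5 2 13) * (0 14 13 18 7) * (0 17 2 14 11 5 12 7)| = |(0 5 14 13 11 2 18)(3 10 8 16 12 7 17)| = 7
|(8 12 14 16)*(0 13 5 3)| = 4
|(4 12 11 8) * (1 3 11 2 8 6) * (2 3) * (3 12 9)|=8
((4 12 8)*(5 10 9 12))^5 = ((4 5 10 9 12 8))^5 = (4 8 12 9 10 5)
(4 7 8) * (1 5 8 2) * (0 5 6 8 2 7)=(0 5 2 1 6 8 4)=[5, 6, 1, 3, 0, 2, 8, 7, 4]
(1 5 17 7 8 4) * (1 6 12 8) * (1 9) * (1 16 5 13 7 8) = [0, 13, 2, 3, 6, 17, 12, 9, 4, 16, 10, 11, 1, 7, 14, 15, 5, 8] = (1 13 7 9 16 5 17 8 4 6 12)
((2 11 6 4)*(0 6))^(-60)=((0 6 4 2 11))^(-60)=(11)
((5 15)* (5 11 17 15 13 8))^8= ((5 13 8)(11 17 15))^8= (5 8 13)(11 15 17)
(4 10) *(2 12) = (2 12)(4 10) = [0, 1, 12, 3, 10, 5, 6, 7, 8, 9, 4, 11, 2]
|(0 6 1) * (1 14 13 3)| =6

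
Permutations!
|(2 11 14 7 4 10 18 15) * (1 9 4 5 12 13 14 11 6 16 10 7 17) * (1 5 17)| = |(1 9 4 7 17 5 12 13 14)(2 6 16 10 18 15)| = 18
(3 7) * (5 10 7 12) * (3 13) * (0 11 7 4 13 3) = (0 11 7 3 12 5 10 4 13) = [11, 1, 2, 12, 13, 10, 6, 3, 8, 9, 4, 7, 5, 0]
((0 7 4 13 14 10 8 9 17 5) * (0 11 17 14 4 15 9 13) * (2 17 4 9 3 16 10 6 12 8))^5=((0 7 15 3 16 10 2 17 5 11 4)(6 12 8 13 9 14))^5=(0 10 4 16 11 3 5 15 17 7 2)(6 14 9 13 8 12)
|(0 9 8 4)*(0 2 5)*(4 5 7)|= |(0 9 8 5)(2 7 4)|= 12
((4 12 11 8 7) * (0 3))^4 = (4 7 8 11 12)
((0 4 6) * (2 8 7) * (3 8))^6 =((0 4 6)(2 3 8 7))^6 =(2 8)(3 7)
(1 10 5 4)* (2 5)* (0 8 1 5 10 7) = (0 8 1 7)(2 10)(4 5) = [8, 7, 10, 3, 5, 4, 6, 0, 1, 9, 2]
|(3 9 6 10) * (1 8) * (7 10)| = 10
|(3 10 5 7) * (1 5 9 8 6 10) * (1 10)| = 8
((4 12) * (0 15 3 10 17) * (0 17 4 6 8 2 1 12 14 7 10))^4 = ((17)(0 15 3)(1 12 6 8 2)(4 14 7 10))^4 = (17)(0 15 3)(1 2 8 6 12)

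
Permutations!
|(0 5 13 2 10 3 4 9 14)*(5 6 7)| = 11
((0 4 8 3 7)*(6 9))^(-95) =(6 9)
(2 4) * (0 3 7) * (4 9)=(0 3 7)(2 9 4)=[3, 1, 9, 7, 2, 5, 6, 0, 8, 4]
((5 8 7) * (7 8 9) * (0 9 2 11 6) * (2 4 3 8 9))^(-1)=(0 6 11 2)(3 4 5 7 9 8)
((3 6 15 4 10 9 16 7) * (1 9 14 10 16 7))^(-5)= (1 3 4 9 6 16 7 15)(10 14)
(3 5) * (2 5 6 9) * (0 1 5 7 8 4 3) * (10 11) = (0 1 5)(2 7 8 4 3 6 9)(10 11) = [1, 5, 7, 6, 3, 0, 9, 8, 4, 2, 11, 10]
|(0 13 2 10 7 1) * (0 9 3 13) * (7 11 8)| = 9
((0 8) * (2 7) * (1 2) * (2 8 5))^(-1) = (0 8 1 7 2 5)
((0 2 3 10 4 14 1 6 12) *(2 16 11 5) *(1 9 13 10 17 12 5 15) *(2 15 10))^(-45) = (0 10 9 3)(1 15 5 6)(2 12 11 14)(4 13 17 16)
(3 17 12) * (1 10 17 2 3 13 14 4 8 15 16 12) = (1 10 17)(2 3)(4 8 15 16 12 13 14) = [0, 10, 3, 2, 8, 5, 6, 7, 15, 9, 17, 11, 13, 14, 4, 16, 12, 1]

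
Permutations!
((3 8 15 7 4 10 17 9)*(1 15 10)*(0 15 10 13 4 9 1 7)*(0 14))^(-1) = (0 14 15)(1 17 10)(3 9 7 4 13 8)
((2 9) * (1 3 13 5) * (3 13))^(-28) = (1 5 13)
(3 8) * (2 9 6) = (2 9 6)(3 8) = [0, 1, 9, 8, 4, 5, 2, 7, 3, 6]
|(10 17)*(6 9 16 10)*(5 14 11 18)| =|(5 14 11 18)(6 9 16 10 17)| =20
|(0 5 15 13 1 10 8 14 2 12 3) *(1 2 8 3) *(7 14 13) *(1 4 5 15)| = |(0 15 7 14 8 13 2 12 4 5 1 10 3)| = 13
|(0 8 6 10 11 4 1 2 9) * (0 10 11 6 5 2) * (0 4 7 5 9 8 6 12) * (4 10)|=|(0 6 11 7 5 2 8 9 4 1 10 12)|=12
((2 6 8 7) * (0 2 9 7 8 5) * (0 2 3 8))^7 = (0 3 8)(2 6 5)(7 9)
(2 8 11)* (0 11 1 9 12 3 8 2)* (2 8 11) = (0 2 8 1 9 12 3 11) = [2, 9, 8, 11, 4, 5, 6, 7, 1, 12, 10, 0, 3]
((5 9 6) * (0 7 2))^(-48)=(9)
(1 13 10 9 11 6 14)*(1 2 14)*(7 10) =(1 13 7 10 9 11 6)(2 14) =[0, 13, 14, 3, 4, 5, 1, 10, 8, 11, 9, 6, 12, 7, 2]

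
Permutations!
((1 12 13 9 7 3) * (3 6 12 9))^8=(1 9 7 6 12 13 3)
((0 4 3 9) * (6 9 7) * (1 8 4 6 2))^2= (0 9 6)(1 4 7)(2 8 3)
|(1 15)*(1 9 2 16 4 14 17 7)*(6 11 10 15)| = 12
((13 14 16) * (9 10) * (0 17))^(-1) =((0 17)(9 10)(13 14 16))^(-1) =(0 17)(9 10)(13 16 14)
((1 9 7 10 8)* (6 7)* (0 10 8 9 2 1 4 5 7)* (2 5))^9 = (0 10 9 6)(1 8)(2 7)(4 5)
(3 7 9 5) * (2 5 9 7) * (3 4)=(9)(2 5 4 3)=[0, 1, 5, 2, 3, 4, 6, 7, 8, 9]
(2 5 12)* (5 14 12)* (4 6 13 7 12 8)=(2 14 8 4 6 13 7 12)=[0, 1, 14, 3, 6, 5, 13, 12, 4, 9, 10, 11, 2, 7, 8]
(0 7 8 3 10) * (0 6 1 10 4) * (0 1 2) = (0 7 8 3 4 1 10 6 2) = [7, 10, 0, 4, 1, 5, 2, 8, 3, 9, 6]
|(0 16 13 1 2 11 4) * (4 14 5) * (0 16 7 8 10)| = 8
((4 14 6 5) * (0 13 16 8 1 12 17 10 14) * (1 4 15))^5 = (1 6 17 15 14 12 5 10)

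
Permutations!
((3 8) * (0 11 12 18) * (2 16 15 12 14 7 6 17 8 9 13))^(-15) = (18)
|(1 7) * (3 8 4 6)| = 4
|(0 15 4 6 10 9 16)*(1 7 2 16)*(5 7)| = |(0 15 4 6 10 9 1 5 7 2 16)| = 11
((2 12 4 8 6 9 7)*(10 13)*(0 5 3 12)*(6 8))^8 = ((0 5 3 12 4 6 9 7 2)(10 13))^8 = (13)(0 2 7 9 6 4 12 3 5)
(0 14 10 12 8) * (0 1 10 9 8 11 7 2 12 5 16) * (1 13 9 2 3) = (0 14 2 12 11 7 3 1 10 5 16)(8 13 9) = [14, 10, 12, 1, 4, 16, 6, 3, 13, 8, 5, 7, 11, 9, 2, 15, 0]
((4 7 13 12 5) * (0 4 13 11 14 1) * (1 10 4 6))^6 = (4 7 11 14 10)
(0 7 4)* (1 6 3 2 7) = (0 1 6 3 2 7 4) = [1, 6, 7, 2, 0, 5, 3, 4]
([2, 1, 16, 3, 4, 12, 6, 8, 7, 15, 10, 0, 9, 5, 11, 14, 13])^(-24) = (0 9 16 14 5)(2 15 13 11 12)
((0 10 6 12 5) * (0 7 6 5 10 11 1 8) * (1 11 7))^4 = ((0 7 6 12 10 5 1 8))^4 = (0 10)(1 6)(5 7)(8 12)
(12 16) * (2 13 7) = (2 13 7)(12 16) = [0, 1, 13, 3, 4, 5, 6, 2, 8, 9, 10, 11, 16, 7, 14, 15, 12]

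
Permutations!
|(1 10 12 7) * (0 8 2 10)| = |(0 8 2 10 12 7 1)| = 7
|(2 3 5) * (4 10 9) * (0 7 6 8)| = |(0 7 6 8)(2 3 5)(4 10 9)| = 12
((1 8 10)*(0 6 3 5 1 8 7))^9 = (0 5)(1 6)(3 7)(8 10)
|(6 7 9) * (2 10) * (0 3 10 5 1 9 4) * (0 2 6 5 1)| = 10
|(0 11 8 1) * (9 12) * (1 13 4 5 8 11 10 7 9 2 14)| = |(0 10 7 9 12 2 14 1)(4 5 8 13)| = 8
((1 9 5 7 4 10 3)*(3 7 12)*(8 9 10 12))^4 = (1 12 7)(3 4 10)(5 8 9)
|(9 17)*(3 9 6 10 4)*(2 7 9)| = |(2 7 9 17 6 10 4 3)| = 8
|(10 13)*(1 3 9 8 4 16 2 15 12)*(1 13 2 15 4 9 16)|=|(1 3 16 15 12 13 10 2 4)(8 9)|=18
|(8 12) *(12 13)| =|(8 13 12)| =3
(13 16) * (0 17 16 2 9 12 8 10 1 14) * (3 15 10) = [17, 14, 9, 15, 4, 5, 6, 7, 3, 12, 1, 11, 8, 2, 0, 10, 13, 16] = (0 17 16 13 2 9 12 8 3 15 10 1 14)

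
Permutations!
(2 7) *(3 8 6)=(2 7)(3 8 6)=[0, 1, 7, 8, 4, 5, 3, 2, 6]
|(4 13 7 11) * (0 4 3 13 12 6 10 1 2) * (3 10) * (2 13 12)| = 15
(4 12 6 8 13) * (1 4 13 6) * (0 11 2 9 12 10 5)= [11, 4, 9, 3, 10, 0, 8, 7, 6, 12, 5, 2, 1, 13]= (13)(0 11 2 9 12 1 4 10 5)(6 8)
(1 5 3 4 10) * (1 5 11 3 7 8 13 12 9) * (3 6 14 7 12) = (1 11 6 14 7 8 13 3 4 10 5 12 9) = [0, 11, 2, 4, 10, 12, 14, 8, 13, 1, 5, 6, 9, 3, 7]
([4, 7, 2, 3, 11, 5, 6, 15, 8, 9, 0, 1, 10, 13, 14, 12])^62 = (0 12 7 11)(1 4 10 15)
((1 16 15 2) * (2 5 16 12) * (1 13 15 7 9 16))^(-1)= (1 5 15 13 2 12)(7 16 9)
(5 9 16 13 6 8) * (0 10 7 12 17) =(0 10 7 12 17)(5 9 16 13 6 8) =[10, 1, 2, 3, 4, 9, 8, 12, 5, 16, 7, 11, 17, 6, 14, 15, 13, 0]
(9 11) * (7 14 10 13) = (7 14 10 13)(9 11) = [0, 1, 2, 3, 4, 5, 6, 14, 8, 11, 13, 9, 12, 7, 10]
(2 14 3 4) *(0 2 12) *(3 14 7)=(14)(0 2 7 3 4 12)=[2, 1, 7, 4, 12, 5, 6, 3, 8, 9, 10, 11, 0, 13, 14]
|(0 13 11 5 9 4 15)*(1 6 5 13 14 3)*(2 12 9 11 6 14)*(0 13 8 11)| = 18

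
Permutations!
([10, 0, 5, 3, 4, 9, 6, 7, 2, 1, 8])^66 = (0 2 1 8 9 10 5)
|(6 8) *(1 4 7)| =6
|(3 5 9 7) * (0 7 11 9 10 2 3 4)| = |(0 7 4)(2 3 5 10)(9 11)| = 12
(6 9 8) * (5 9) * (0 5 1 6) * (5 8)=(0 8)(1 6)(5 9)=[8, 6, 2, 3, 4, 9, 1, 7, 0, 5]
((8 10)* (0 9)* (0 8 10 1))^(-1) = (10)(0 1 8 9)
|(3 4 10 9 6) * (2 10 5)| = 7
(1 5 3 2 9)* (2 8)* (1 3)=(1 5)(2 9 3 8)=[0, 5, 9, 8, 4, 1, 6, 7, 2, 3]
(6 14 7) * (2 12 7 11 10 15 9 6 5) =(2 12 7 5)(6 14 11 10 15 9) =[0, 1, 12, 3, 4, 2, 14, 5, 8, 6, 15, 10, 7, 13, 11, 9]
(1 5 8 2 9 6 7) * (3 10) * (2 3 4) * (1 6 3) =(1 5 8)(2 9 3 10 4)(6 7) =[0, 5, 9, 10, 2, 8, 7, 6, 1, 3, 4]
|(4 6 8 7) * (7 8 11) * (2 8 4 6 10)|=|(2 8 4 10)(6 11 7)|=12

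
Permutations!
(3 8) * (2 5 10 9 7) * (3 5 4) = (2 4 3 8 5 10 9 7) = [0, 1, 4, 8, 3, 10, 6, 2, 5, 7, 9]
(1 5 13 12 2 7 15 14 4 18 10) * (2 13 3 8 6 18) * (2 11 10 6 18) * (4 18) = (1 5 3 8 4 11 10)(2 7 15 14 18 6)(12 13) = [0, 5, 7, 8, 11, 3, 2, 15, 4, 9, 1, 10, 13, 12, 18, 14, 16, 17, 6]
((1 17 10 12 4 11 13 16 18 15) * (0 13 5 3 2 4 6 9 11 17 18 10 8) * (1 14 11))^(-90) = (18)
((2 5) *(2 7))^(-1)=((2 5 7))^(-1)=(2 7 5)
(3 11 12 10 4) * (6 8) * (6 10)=(3 11 12 6 8 10 4)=[0, 1, 2, 11, 3, 5, 8, 7, 10, 9, 4, 12, 6]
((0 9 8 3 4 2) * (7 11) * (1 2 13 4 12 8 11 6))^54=((0 9 11 7 6 1 2)(3 12 8)(4 13))^54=(13)(0 1 7 9 2 6 11)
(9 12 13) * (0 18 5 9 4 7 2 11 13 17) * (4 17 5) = (0 18 4 7 2 11 13 17)(5 9 12) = [18, 1, 11, 3, 7, 9, 6, 2, 8, 12, 10, 13, 5, 17, 14, 15, 16, 0, 4]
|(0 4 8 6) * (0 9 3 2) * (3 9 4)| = |(9)(0 3 2)(4 8 6)| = 3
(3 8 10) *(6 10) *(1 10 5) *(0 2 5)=(0 2 5 1 10 3 8 6)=[2, 10, 5, 8, 4, 1, 0, 7, 6, 9, 3]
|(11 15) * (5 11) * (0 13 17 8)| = 12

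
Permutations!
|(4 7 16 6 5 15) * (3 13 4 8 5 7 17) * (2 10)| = 12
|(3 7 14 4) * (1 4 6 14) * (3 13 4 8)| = 4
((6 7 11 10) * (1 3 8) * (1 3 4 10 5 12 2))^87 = ((1 4 10 6 7 11 5 12 2)(3 8))^87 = (1 5 6)(2 11 10)(3 8)(4 12 7)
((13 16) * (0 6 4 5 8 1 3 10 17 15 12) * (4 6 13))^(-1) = (0 12 15 17 10 3 1 8 5 4 16 13)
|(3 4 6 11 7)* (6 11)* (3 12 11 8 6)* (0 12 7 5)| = 4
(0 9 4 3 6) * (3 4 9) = (9)(0 3 6) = [3, 1, 2, 6, 4, 5, 0, 7, 8, 9]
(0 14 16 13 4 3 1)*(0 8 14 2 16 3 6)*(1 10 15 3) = (0 2 16 13 4 6)(1 8 14)(3 10 15) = [2, 8, 16, 10, 6, 5, 0, 7, 14, 9, 15, 11, 12, 4, 1, 3, 13]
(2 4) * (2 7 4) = (4 7) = [0, 1, 2, 3, 7, 5, 6, 4]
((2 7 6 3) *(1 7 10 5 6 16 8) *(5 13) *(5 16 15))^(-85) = (1 5 2 16 7 6 10 8 15 3 13)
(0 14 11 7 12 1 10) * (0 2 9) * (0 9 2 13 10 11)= (0 14)(1 11 7 12)(10 13)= [14, 11, 2, 3, 4, 5, 6, 12, 8, 9, 13, 7, 1, 10, 0]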